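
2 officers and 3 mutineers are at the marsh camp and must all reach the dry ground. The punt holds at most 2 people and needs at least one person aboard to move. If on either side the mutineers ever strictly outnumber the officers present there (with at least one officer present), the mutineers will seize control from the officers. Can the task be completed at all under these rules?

The mutineers already outnumber the officers at the marsh camp before anyone moves, so the starting position itself is disallowed.

No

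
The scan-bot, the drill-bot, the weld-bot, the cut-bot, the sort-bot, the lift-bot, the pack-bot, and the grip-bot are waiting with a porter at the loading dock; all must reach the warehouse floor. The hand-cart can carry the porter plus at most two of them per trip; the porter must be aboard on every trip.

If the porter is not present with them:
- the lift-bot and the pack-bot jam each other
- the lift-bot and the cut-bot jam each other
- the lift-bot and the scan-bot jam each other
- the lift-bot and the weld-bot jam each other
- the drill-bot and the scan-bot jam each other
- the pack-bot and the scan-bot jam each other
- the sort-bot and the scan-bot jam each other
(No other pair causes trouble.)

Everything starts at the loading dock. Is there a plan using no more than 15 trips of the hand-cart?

Yes — this plan uses 13 crossings (≤ 15):
1. Porter goes to the warehouse floor with the lift-bot and the scan-bot.
2. Porter goes back to the loading dock with the scan-bot.
3. Porter goes to the warehouse floor with the drill-bot and the scan-bot.
4. Porter goes back to the loading dock with the scan-bot.
5. Porter goes to the warehouse floor with the scan-bot and the sort-bot.
6. Porter goes back to the loading dock with the scan-bot.
7. Porter goes to the warehouse floor with the grip-bot and the scan-bot.
8. Porter goes back to the loading dock with the scan-bot.
9. Porter goes to the warehouse floor with the pack-bot and the weld-bot.
10. Porter goes back to the loading dock with the lift-bot.
11. Porter goes to the warehouse floor with the cut-bot and the scan-bot.
12. Porter goes back to the loading dock with the scan-bot.
13. Porter goes to the warehouse floor with the lift-bot and the scan-bot.

Yes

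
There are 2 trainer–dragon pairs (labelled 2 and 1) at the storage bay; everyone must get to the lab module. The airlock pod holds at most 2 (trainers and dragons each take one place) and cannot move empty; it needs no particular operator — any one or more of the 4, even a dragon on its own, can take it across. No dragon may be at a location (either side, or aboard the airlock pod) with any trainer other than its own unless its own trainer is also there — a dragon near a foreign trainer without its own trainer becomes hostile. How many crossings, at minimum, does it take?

5

Counting alone: each trip to the lab module takes at most 2 across and each return brings at least 1 back, so after t trips out (and t−1 returns) at most 2t − (t−1) of the 4 are across; that first reaches 4 at t = 3, so at least 5 crossings are needed.
The plan below uses exactly 5 crossings, so it is optimal:
1. dragon 2 and trainer 2 cross → the lab module.
2. trainer 2 crosses ← the storage bay.
3. trainer 1 and trainer 2 cross → the lab module.
4. trainer 1 crosses ← the storage bay.
5. dragon 1 and trainer 1 cross → the lab module.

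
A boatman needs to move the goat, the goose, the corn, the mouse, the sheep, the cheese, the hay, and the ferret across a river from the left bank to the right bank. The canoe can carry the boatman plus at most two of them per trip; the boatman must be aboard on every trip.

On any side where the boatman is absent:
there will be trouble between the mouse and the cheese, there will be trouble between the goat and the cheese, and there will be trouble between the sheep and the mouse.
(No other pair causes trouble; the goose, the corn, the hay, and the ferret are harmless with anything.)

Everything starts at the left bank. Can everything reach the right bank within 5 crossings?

No

Counting alone: the boatman can take at most 2 across per trip to the right bank, so moving all 8 needs at least 4 loaded trips out, with a return between consecutive ones — at least 7 crossings.
Since 5 < 7, 5 crossings cannot be enough. (The shortest complete plan in fact takes 7:)
1. Boatman goes to the right bank with the goat and the mouse.
2. Boatman goes back to the left bank alone.
3. Boatman goes to the right bank with the corn and the goose.
4. Boatman goes back to the left bank alone.
5. Boatman goes to the right bank with the ferret and the hay.
6. Boatman goes back to the left bank alone.
7. Boatman goes to the right bank with the cheese and the sheep.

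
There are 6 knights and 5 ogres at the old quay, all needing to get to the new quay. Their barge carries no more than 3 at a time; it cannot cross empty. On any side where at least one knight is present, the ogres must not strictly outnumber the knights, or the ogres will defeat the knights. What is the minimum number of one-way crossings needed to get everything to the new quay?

9

Counting alone: each trip to the new quay takes at most 3 across and each return brings at least 1 back, so after t trips out (and t−1 returns) at most 3t − (t−1) of the 11 are across; that first reaches 11 at t = 5, so at least 9 crossings are needed.
The plan below uses exactly 9 crossings, so it is optimal:
1. 3 ogres → the new quay.  (the old quay: 6K 2O; the new quay: 0K 3O)
2. 1 ogre ← the old quay.  (the old quay: 6K 3O; the new quay: 0K 2O)
3. 3 knights → the new quay.  (the old quay: 3K 3O; the new quay: 3K 2O)
4. 1 knight ← the old quay.  (the old quay: 4K 3O; the new quay: 2K 2O)
5. 2 knights and 1 ogre → the new quay.  (the old quay: 2K 2O; the new quay: 4K 3O)
6. 1 knight ← the old quay.  (the old quay: 3K 2O; the new quay: 3K 3O)
7. 2 knights and 1 ogre → the new quay.  (the old quay: 1K 1O; the new quay: 5K 4O)
8. 1 knight ← the old quay.  (the old quay: 2K 1O; the new quay: 4K 4O)
9. 2 knights and 1 ogre → the new quay.  (the old quay: 0K 0O; the new quay: 6K 5O)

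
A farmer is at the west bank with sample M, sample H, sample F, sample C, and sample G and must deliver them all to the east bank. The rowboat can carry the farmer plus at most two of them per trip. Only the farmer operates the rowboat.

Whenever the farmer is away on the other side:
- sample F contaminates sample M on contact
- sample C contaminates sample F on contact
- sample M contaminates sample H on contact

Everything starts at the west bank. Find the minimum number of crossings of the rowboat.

Counting alone: the farmer can take at most 2 across per trip to the east bank, so moving all 5 needs at least 3 loaded trips out, with a return between consecutive ones — at least 5 crossings.
The plan below uses exactly 5 crossings, so it is optimal:
1. Farmer goes to the east bank with sample F and sample M.  [the west bank: sample C, sample G, sample H | the east bank: sample F, sample M]
2. Farmer goes back to the west bank with sample M.  [the west bank: sample C, sample G, sample H, sample M | the east bank: sample F]
3. Farmer goes to the east bank with sample G and sample H.  [the west bank: sample C, sample M | the east bank: sample F, sample G, sample H]
4. Farmer goes back to the west bank alone.  [the west bank: sample C, sample M | the east bank: sample F, sample G, sample H]
5. Farmer goes to the east bank with sample C and sample M.  [the west bank: — | the east bank: sample C, sample F, sample G, sample H, sample M]

5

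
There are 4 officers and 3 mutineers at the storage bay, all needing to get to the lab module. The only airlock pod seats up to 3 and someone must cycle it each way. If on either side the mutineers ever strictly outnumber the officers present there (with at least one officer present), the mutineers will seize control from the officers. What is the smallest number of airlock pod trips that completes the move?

5

Counting alone: each trip to the lab module takes at most 3 across and each return brings at least 1 back, so after t trips out (and t−1 returns) at most 3t − (t−1) of the 7 are across; that first reaches 7 at t = 3, so at least 5 crossings are needed.
The plan below uses exactly 5 crossings, so it is optimal:
1. 3 mutineers → the lab module.  (the storage bay: 4O 0M; the lab module: 0O 3M)
2. 1 mutineer ← the storage bay.  (the storage bay: 4O 1M; the lab module: 0O 2M)
3. 3 officers → the lab module.  (the storage bay: 1O 1M; the lab module: 3O 2M)
4. 1 officer ← the storage bay.  (the storage bay: 2O 1M; the lab module: 2O 2M)
5. 2 officers and 1 mutineer → the lab module.  (the storage bay: 0O 0M; the lab module: 4O 3M)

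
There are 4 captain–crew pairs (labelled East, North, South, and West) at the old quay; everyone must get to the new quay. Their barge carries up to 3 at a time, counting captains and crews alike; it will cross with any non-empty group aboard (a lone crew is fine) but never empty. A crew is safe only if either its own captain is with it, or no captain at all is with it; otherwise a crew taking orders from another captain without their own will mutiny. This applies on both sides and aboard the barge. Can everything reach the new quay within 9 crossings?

Yes — this plan uses 9 crossings (≤ 9):
1. captain East and crew East cross → the new quay.
2. captain East crosses ← the old quay.
3. captain East, captain North, and crew North cross → the new quay.
4. captain East and crew East cross ← the old quay.
5. captain East, captain South, and captain West cross → the new quay.
6. crew North crosses ← the old quay.
7. crew East and crew North cross → the new quay.
8. crew East crosses ← the old quay.
9. crew East, crew South, and crew West cross → the new quay.

Yes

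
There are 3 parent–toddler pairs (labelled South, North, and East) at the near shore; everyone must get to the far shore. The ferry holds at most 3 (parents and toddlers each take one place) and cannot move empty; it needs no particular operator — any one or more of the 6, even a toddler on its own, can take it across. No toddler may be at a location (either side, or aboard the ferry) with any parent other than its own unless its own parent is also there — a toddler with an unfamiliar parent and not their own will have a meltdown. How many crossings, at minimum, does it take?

Counting alone: each trip to the far shore takes at most 3 across and each return brings at least 1 back, so after t trips out (and t−1 returns) at most 3t − (t−1) of the 6 are across; that first reaches 6 at t = 3, so at least 5 crossings are needed.
The plan below uses exactly 5 crossings, so it is optimal:
1. parent South and toddler South cross → the far shore.
2. parent South crosses ← the near shore.
3. parent East, parent North, and parent South cross → the far shore.
4. toddler South crosses ← the near shore.
5. toddler East, toddler North, and toddler South cross → the far shore.

5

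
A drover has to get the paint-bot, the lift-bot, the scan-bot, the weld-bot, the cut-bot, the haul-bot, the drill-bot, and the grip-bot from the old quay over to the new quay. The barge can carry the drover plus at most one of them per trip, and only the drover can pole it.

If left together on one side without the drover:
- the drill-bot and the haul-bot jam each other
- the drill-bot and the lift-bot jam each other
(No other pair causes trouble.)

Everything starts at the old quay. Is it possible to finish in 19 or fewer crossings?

Yes — this plan uses 17 crossings (≤ 19):
1. Drover goes to the new quay with the drill-bot.  [the old quay: the cut-bot, the grip-bot, the haul-bot, the lift-bot, the paint-bot, the scan-bot, the weld-bot | the new quay: the drill-bot]
2. Drover goes back to the old quay alone.  [the old quay: the cut-bot, the grip-bot, the haul-bot, the lift-bot, the paint-bot, the scan-bot, the weld-bot | the new quay: the drill-bot]
3. Drover goes to the new quay with the paint-bot.  [the old quay: the cut-bot, the grip-bot, the haul-bot, the lift-bot, the scan-bot, the weld-bot | the new quay: the drill-bot, the paint-bot]
4. Drover goes back to the old quay alone.  [the old quay: the cut-bot, the grip-bot, the haul-bot, the lift-bot, the scan-bot, the weld-bot | the new quay: the drill-bot, the paint-bot]
5. Drover goes to the new quay with the lift-bot.  [the old quay: the cut-bot, the grip-bot, the haul-bot, the scan-bot, the weld-bot | the new quay: the drill-bot, the lift-bot, the paint-bot]
6. Drover goes back to the old quay with the drill-bot.  [the old quay: the cut-bot, the drill-bot, the grip-bot, the haul-bot, the scan-bot, the weld-bot | the new quay: the lift-bot, the paint-bot]
7. Drover goes to the new quay with the haul-bot.  [the old quay: the cut-bot, the drill-bot, the grip-bot, the scan-bot, the weld-bot | the new quay: the haul-bot, the lift-bot, the paint-bot]
8. Drover goes back to the old quay alone.  [the old quay: the cut-bot, the drill-bot, the grip-bot, the scan-bot, the weld-bot | the new quay: the haul-bot, the lift-bot, the paint-bot]
9. Drover goes to the new quay with the scan-bot.  [the old quay: the cut-bot, the drill-bot, the grip-bot, the weld-bot | the new quay: the haul-bot, the lift-bot, the paint-bot, the scan-bot]
10. Drover goes back to the old quay alone.  [the old quay: the cut-bot, the drill-bot, the grip-bot, the weld-bot | the new quay: the haul-bot, the lift-bot, the paint-bot, the scan-bot]
11. Drover goes to the new quay with the weld-bot.  [the old quay: the cut-bot, the drill-bot, the grip-bot | the new quay: the haul-bot, the lift-bot, the paint-bot, the scan-bot, the weld-bot]
12. Drover goes back to the old quay alone.  [the old quay: the cut-bot, the drill-bot, the grip-bot | the new quay: the haul-bot, the lift-bot, the paint-bot, the scan-bot, the weld-bot]
13. Drover goes to the new quay with the cut-bot.  [the old quay: the drill-bot, the grip-bot | the new quay: the cut-bot, the haul-bot, the lift-bot, the paint-bot, the scan-bot, the weld-bot]
14. Drover goes back to the old quay alone.  [the old quay: the drill-bot, the grip-bot | the new quay: the cut-bot, the haul-bot, the lift-bot, the paint-bot, the scan-bot, the weld-bot]
15. Drover goes to the new quay with the grip-bot.  [the old quay: the drill-bot | the new quay: the cut-bot, the grip-bot, the haul-bot, the lift-bot, the paint-bot, the scan-bot, the weld-bot]
16. Drover goes back to the old quay alone.  [the old quay: the drill-bot | the new quay: the cut-bot, the grip-bot, the haul-bot, the lift-bot, the paint-bot, the scan-bot, the weld-bot]
17. Drover goes to the new quay with the drill-bot.  [the old quay: — | the new quay: the cut-bot, the drill-bot, the grip-bot, the haul-bot, the lift-bot, the paint-bot, the scan-bot, the weld-bot]

Yes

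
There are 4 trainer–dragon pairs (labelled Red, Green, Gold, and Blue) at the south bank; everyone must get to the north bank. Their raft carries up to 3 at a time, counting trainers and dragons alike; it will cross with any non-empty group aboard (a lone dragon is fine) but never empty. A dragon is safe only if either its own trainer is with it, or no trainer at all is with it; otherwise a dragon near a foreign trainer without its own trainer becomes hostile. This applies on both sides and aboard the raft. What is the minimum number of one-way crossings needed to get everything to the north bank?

9

Counting alone: each trip to the north bank takes at most 3 across and each return brings at least 1 back, so after t trips out (and t−1 returns) at most 3t − (t−1) of the 8 are across; that first reaches 8 at t = 4, so at least 7 crossings are needed.
The safety rule pushes this higher. Following every safe sequence of crossings, the most of the 8 that can be at the north bank as the raft arrives there on crossing 7 is 7 — never all 8.
So no plan with fewer than 9 crossings exists, and this one achieves 9:
1. dragon Red and trainer Red cross → the north bank.
2. trainer Red crosses ← the south bank.
3. dragon Green, trainer Green, and trainer Red cross → the north bank.
4. dragon Red and trainer Red cross ← the south bank.
5. trainer Blue, trainer Gold, and trainer Red cross → the north bank.
6. dragon Green crosses ← the south bank.
7. dragon Green and dragon Red cross → the north bank.
8. dragon Red crosses ← the south bank.
9. dragon Blue, dragon Gold, and dragon Red cross → the north bank.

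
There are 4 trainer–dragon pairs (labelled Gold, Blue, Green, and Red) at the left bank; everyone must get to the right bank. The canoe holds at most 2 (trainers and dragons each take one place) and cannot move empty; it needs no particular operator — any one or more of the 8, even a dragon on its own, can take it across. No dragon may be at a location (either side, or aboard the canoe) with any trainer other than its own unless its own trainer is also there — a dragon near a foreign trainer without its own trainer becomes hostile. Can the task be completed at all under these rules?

Following every safe sequence of crossings from the start, the most of the 8 that can be at the right bank as the canoe arrives there on crossings 1, 3, 5 is 2, 3, 4 respectively; the best ever achieved is 4 of 8.
From crossing 7 on, no configuration arises that was not already reachable earlier: only 44 distinct safe configurations (who is on which side, and where the canoe is) can ever be reached, none of them has everyone across, and every continuation just revisits them. So no valid plan exists.

No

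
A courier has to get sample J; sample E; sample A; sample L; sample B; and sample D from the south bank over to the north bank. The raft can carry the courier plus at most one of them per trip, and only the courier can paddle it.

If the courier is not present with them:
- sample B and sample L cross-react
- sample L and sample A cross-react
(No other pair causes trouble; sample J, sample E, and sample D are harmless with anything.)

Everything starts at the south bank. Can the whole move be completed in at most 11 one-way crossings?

Counting alone: the courier can take at most 1 across per trip to the north bank, so moving all 6 needs at least 6 loaded trips out, with a return between consecutive ones — at least 11 crossings.
The safety rule pushes this higher. Following every safe sequence of crossings, the most of the 6 that can be at the north bank as the raft arrives there on crossing 11 is 5 — never all 6.
So the move cannot be finished within 11 crossings. (The shortest complete plan takes 13:)
1. Courier goes to the north bank with sample L.
2. Courier goes back to the south bank alone.
3. Courier goes to the north bank with sample J.
4. Courier goes back to the south bank alone.
5. Courier goes to the north bank with sample E.
6. Courier goes back to the south bank alone.
7. Courier goes to the north bank with sample A.
8. Courier goes back to the south bank with sample L.
9. Courier goes to the north bank with sample B.
10. Courier goes back to the south bank alone.
11. Courier goes to the north bank with sample D.
12. Courier goes back to the south bank alone.
13. Courier goes to the north bank with sample L.

No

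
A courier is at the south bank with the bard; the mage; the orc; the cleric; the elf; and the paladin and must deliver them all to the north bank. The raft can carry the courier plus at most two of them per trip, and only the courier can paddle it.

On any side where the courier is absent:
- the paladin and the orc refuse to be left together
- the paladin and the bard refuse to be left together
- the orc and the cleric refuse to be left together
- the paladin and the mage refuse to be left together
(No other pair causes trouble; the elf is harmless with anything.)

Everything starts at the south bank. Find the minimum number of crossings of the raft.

7

Counting alone: the courier can take at most 2 across per trip to the north bank, so moving all 6 needs at least 3 loaded trips out, with a return between consecutive ones — at least 5 crossings.
The safety rule pushes this higher. Following every safe sequence of crossings, the most of the 6 that can be at the north bank as the raft arrives there on crossing 5 is 5 — never all 6.
So no plan with fewer than 7 crossings exists, and this one achieves 7:
1. Courier goes to the north bank with the orc and the paladin.  [the south bank: the bard, the cleric, the elf, the mage | the north bank: the orc, the paladin]
2. Courier goes back to the south bank with the orc.  [the south bank: the bard, the cleric, the elf, the mage, the orc | the north bank: the paladin]
3. Courier goes to the north bank with the bard and the orc.  [the south bank: the cleric, the elf, the mage | the north bank: the bard, the orc, the paladin]
4. Courier goes back to the south bank with the paladin.  [the south bank: the cleric, the elf, the mage, the paladin | the north bank: the bard, the orc]
5. Courier goes to the north bank with the elf and the mage.  [the south bank: the cleric, the paladin | the north bank: the bard, the elf, the mage, the orc]
6. Courier goes back to the south bank alone.  [the south bank: the cleric, the paladin | the north bank: the bard, the elf, the mage, the orc]
7. Courier goes to the north bank with the cleric and the paladin.  [the south bank: — | the north bank: the bard, the cleric, the elf, the mage, the orc, the paladin]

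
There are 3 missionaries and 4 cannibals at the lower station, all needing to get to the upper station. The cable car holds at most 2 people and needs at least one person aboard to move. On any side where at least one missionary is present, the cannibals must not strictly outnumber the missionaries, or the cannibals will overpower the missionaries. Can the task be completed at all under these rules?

No

The cannibals already outnumber the missionaries at the lower station before anyone moves, so the starting position itself is disallowed.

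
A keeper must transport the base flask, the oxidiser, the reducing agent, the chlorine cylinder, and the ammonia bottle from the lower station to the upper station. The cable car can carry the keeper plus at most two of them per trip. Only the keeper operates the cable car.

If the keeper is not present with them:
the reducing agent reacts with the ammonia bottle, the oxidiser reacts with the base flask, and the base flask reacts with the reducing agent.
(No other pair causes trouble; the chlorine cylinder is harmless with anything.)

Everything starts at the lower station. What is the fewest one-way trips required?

5

Counting alone: the keeper can take at most 2 across per trip to the upper station, so moving all 5 needs at least 3 loaded trips out, with a return between consecutive ones — at least 5 crossings.
The plan below uses exactly 5 crossings, so it is optimal:
1. Keeper goes to the upper station with the base flask and the reducing agent.
2. Keeper goes back to the lower station with the base flask.
3. Keeper goes to the upper station with the chlorine cylinder and the oxidiser.
4. Keeper goes back to the lower station alone.
5. Keeper goes to the upper station with the ammonia bottle and the base flask.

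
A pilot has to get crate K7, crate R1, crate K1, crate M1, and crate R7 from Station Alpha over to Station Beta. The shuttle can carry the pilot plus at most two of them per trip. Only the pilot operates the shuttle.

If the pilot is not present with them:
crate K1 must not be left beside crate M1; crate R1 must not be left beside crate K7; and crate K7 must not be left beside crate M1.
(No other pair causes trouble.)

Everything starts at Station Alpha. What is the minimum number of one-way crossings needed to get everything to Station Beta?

Counting alone: the pilot can take at most 2 across per trip to Station Beta, so moving all 5 needs at least 3 loaded trips out, with a return between consecutive ones — at least 5 crossings.
The plan below uses exactly 5 crossings, so it is optimal:
1. Pilot goes to Station Beta with crate K1 and crate K7.  [Station Alpha: crate M1, crate R1, crate R7 | Station Beta: crate K1, crate K7]
2. Pilot goes back to Station Alpha alone.  [Station Alpha: crate M1, crate R1, crate R7 | Station Beta: crate K1, crate K7]
3. Pilot goes to Station Beta with crate R7.  [Station Alpha: crate M1, crate R1 | Station Beta: crate K1, crate K7, crate R7]
4. Pilot goes back to Station Alpha alone.  [Station Alpha: crate M1, crate R1 | Station Beta: crate K1, crate K7, crate R7]
5. Pilot goes to Station Beta with crate M1 and crate R1.  [Station Alpha: — | Station Beta: crate K1, crate K7, crate M1, crate R1, crate R7]

5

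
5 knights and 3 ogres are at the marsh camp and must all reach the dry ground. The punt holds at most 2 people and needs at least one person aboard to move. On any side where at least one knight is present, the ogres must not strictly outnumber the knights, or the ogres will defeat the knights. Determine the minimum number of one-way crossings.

Counting alone: each trip to the dry ground takes at most 2 across and each return brings at least 1 back, so after t trips out (and t−1 returns) at most 2t − (t−1) of the 8 are across; that first reaches 8 at t = 7, so at least 13 crossings are needed.
The plan below uses exactly 13 crossings, so it is optimal:
1. 2 ogres → the dry ground.  (the marsh camp: 5K 1O; the dry ground: 0K 2O)
2. 1 ogre ← the marsh camp.  (the marsh camp: 5K 2O; the dry ground: 0K 1O)
3. 2 ogres → the dry ground.  (the marsh camp: 5K 0O; the dry ground: 0K 3O)
4. 1 ogre ← the marsh camp.  (the marsh camp: 5K 1O; the dry ground: 0K 2O)
5. 2 knights → the dry ground.  (the marsh camp: 3K 1O; the dry ground: 2K 2O)
6. 1 ogre ← the marsh camp.  (the marsh camp: 3K 2O; the dry ground: 2K 1O)
7. 1 knight and 1 ogre → the dry ground.  (the marsh camp: 2K 1O; the dry ground: 3K 2O)
8. 1 ogre ← the marsh camp.  (the marsh camp: 2K 2O; the dry ground: 3K 1O)
9. 2 ogres → the dry ground.  (the marsh camp: 2K 0O; the dry ground: 3K 3O)
10. 1 ogre ← the marsh camp.  (the marsh camp: 2K 1O; the dry ground: 3K 2O)
11. 1 knight and 1 ogre → the dry ground.  (the marsh camp: 1K 0O; the dry ground: 4K 3O)
12. 1 ogre ← the marsh camp.  (the marsh camp: 1K 1O; the dry ground: 4K 2O)
13. 1 knight and 1 ogre → the dry ground.  (the marsh camp: 0K 0O; the dry ground: 5K 3O)

13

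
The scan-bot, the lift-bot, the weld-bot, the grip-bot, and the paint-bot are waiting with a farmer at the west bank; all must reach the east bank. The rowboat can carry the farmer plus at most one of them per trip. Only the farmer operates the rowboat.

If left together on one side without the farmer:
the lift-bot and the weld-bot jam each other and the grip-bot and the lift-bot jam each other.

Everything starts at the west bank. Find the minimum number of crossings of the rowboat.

11

Counting alone: the farmer can take at most 1 across per trip to the east bank, so moving all 5 needs at least 5 loaded trips out, with a return between consecutive ones — at least 9 crossings.
The safety rule pushes this higher. Following every safe sequence of crossings, the most of the 5 that can be at the east bank as the rowboat arrives there on crossing 9 is 4 — never all 5.
So no plan with fewer than 11 crossings exists, and this one achieves 11:
1. Farmer goes to the east bank with the lift-bot.  [the west bank: the grip-bot, the paint-bot, the scan-bot, the weld-bot | the east bank: the lift-bot]
2. Farmer goes back to the west bank alone.  [the west bank: the grip-bot, the paint-bot, the scan-bot, the weld-bot | the east bank: the lift-bot]
3. Farmer goes to the east bank with the scan-bot.  [the west bank: the grip-bot, the paint-bot, the weld-bot | the east bank: the lift-bot, the scan-bot]
4. Farmer goes back to the west bank alone.  [the west bank: the grip-bot, the paint-bot, the weld-bot | the east bank: the lift-bot, the scan-bot]
5. Farmer goes to the east bank with the weld-bot.  [the west bank: the grip-bot, the paint-bot | the east bank: the lift-bot, the scan-bot, the weld-bot]
6. Farmer goes back to the west bank with the lift-bot.  [the west bank: the grip-bot, the lift-bot, the paint-bot | the east bank: the scan-bot, the weld-bot]
7. Farmer goes to the east bank with the grip-bot.  [the west bank: the lift-bot, the paint-bot | the east bank: the grip-bot, the scan-bot, the weld-bot]
8. Farmer goes back to the west bank alone.  [the west bank: the lift-bot, the paint-bot | the east bank: the grip-bot, the scan-bot, the weld-bot]
9. Farmer goes to the east bank with the paint-bot.  [the west bank: the lift-bot | the east bank: the grip-bot, the paint-bot, the scan-bot, the weld-bot]
10. Farmer goes back to the west bank alone.  [the west bank: the lift-bot | the east bank: the grip-bot, the paint-bot, the scan-bot, the weld-bot]
11. Farmer goes to the east bank with the lift-bot.  [the west bank: — | the east bank: the grip-bot, the lift-bot, the paint-bot, the scan-bot, the weld-bot]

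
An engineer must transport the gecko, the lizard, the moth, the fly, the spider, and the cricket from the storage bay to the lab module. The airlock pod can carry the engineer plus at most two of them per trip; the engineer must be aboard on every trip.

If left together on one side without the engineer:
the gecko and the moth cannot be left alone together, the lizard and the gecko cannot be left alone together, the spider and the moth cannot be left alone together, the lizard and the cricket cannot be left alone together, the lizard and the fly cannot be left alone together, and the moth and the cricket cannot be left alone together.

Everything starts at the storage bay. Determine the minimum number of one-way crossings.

7

Counting alone: the engineer can take at most 2 across per trip to the lab module, so moving all 6 needs at least 3 loaded trips out, with a return between consecutive ones — at least 5 crossings.
The safety rule pushes this higher. Following every safe sequence of crossings, the most of the 6 that can be at the lab module as the airlock pod arrives there on crossing 5 is 4 — never all 6.
So no plan with fewer than 7 crossings exists, and this one achieves 7:
1. Engineer goes to the lab module with the lizard and the moth.  [the storage bay: the cricket, the fly, the gecko, the spider | the lab module: the lizard, the moth]
2. Engineer goes back to the storage bay alone.  [the storage bay: the cricket, the fly, the gecko, the spider | the lab module: the lizard, the moth]
3. Engineer goes to the lab module with the fly and the gecko.  [the storage bay: the cricket, the spider | the lab module: the fly, the gecko, the lizard, the moth]
4. Engineer goes back to the storage bay with the lizard and the moth.  [the storage bay: the cricket, the lizard, the moth, the spider | the lab module: the fly, the gecko]
5. Engineer goes to the lab module with the cricket and the spider.  [the storage bay: the lizard, the moth | the lab module: the cricket, the fly, the gecko, the spider]
6. Engineer goes back to the storage bay alone.  [the storage bay: the lizard, the moth | the lab module: the cricket, the fly, the gecko, the spider]
7. Engineer goes to the lab module with the lizard and the moth.  [the storage bay: — | the lab module: the cricket, the fly, the gecko, the lizard, the moth, the spider]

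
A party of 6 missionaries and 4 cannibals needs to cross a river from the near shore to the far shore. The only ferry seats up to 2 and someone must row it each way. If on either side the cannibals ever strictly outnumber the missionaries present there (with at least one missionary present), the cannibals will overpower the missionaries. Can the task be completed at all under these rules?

1. 2 cannibals → the far shore.  (the near shore: 6M 2C; the far shore: 0M 2C)
2. 1 cannibal ← the near shore.  (the near shore: 6M 3C; the far shore: 0M 1C)
3. 2 cannibals → the far shore.  (the near shore: 6M 1C; the far shore: 0M 3C)
4. 1 cannibal ← the near shore.  (the near shore: 6M 2C; the far shore: 0M 2C)
5. 2 missionaries → the far shore.  (the near shore: 4M 2C; the far shore: 2M 2C)
6. 1 cannibal ← the near shore.  (the near shore: 4M 3C; the far shore: 2M 1C)
7. 1 missionary and 1 cannibal → the far shore.  (the near shore: 3M 2C; the far shore: 3M 2C)
8. 1 cannibal ← the near shore.  (the near shore: 3M 3C; the far shore: 3M 1C)
9. 2 cannibals → the far shore.  (the near shore: 3M 1C; the far shore: 3M 3C)
10. 1 cannibal ← the near shore.  (the near shore: 3M 2C; the far shore: 3M 2C)
11. 1 missionary and 1 cannibal → the far shore.  (the near shore: 2M 1C; the far shore: 4M 3C)
12. 1 cannibal ← the near shore.  (the near shore: 2M 2C; the far shore: 4M 2C)
13. 2 cannibals → the far shore.  (the near shore: 2M 0C; the far shore: 4M 4C)
14. 1 cannibal ← the near shore.  (the near shore: 2M 1C; the far shore: 4M 3C)
15. 1 missionary and 1 cannibal → the far shore.  (the near shore: 1M 0C; the far shore: 5M 4C)
16. 1 cannibal ← the near shore.  (the near shore: 1M 1C; the far shore: 5M 3C)
17. 1 missionary and 1 cannibal → the far shore.  (the near shore: 0M 0C; the far shore: 6M 4C)

Yes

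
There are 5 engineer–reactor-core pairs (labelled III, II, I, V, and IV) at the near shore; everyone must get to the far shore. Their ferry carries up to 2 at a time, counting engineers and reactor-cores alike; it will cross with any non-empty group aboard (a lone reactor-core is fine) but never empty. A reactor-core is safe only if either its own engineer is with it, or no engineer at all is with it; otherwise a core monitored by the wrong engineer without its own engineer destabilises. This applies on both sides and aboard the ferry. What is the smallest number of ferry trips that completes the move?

Following every safe sequence of crossings from the start, the most of the 10 that can be at the far shore as the ferry arrives there on crossings 1, 3, 5, 7 is 2, 3, 4, 5 respectively; the best ever achieved is 5 of 10.
From crossing 9 on, no configuration arises that was not already reachable earlier: only 82 distinct safe configurations (who is on which side, and where the ferry is) can ever be reached, none of them has everyone across, and every continuation just revisits them. So no valid plan exists.

impossible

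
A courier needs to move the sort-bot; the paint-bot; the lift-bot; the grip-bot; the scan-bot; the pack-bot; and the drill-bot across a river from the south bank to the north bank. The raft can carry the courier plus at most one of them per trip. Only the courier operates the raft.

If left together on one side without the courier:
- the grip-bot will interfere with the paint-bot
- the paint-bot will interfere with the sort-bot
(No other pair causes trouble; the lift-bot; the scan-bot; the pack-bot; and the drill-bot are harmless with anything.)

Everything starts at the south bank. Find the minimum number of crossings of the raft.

15

Counting alone: the courier can take at most 1 across per trip to the north bank, so moving all 7 needs at least 7 loaded trips out, with a return between consecutive ones — at least 13 crossings.
The safety rule pushes this higher. Following every safe sequence of crossings, the most of the 7 that can be at the north bank as the raft arrives there on crossing 13 is 6 — never all 7.
So no plan with fewer than 15 crossings exists, and this one achieves 15:
1. Courier goes to the north bank with the paint-bot.
2. Courier goes back to the south bank alone.
3. Courier goes to the north bank with the sort-bot.
4. Courier goes back to the south bank with the paint-bot.
5. Courier goes to the north bank with the grip-bot.
6. Courier goes back to the south bank alone.
7. Courier goes to the north bank with the lift-bot.
8. Courier goes back to the south bank alone.
9. Courier goes to the north bank with the scan-bot.
10. Courier goes back to the south bank alone.
11. Courier goes to the north bank with the pack-bot.
12. Courier goes back to the south bank alone.
13. Courier goes to the north bank with the drill-bot.
14. Courier goes back to the south bank alone.
15. Courier goes to the north bank with the paint-bot.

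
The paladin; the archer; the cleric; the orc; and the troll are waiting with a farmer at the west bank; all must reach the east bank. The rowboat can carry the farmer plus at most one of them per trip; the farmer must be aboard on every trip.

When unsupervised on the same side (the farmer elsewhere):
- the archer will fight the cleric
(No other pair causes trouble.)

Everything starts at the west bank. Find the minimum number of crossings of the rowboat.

Counting alone: the farmer can take at most 1 across per trip to the east bank, so moving all 5 needs at least 5 loaded trips out, with a return between consecutive ones — at least 9 crossings.
The plan below uses exactly 9 crossings, so it is optimal:
1. Farmer goes to the east bank with the archer.
2. Farmer goes back to the west bank alone.
3. Farmer goes to the east bank with the paladin.
4. Farmer goes back to the west bank alone.
5. Farmer goes to the east bank with the orc.
6. Farmer goes back to the west bank alone.
7. Farmer goes to the east bank with the troll.
8. Farmer goes back to the west bank alone.
9. Farmer goes to the east bank with the cleric.

9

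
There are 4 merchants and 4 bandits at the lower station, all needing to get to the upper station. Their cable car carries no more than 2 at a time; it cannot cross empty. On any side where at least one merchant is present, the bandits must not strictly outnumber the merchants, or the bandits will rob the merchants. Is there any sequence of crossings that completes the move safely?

No

Following every safe sequence of crossings from the start, the most of the 8 that can be at the upper station as the cable car arrives there on crossings 1, 3, 5 is 2, 3, 4 respectively; the best ever achieved is 4 of 8.
From crossing 7 on, no configuration arises that was not already reachable earlier: only 11 distinct safe configurations (who is on which side, and where the cable car is) can ever be reached, none of them has everyone across, and every continuation just revisits them. They are: 0 merchants + 0 bandits across (cable car back at the start); 0 merchants + 1 bandit across (cable car there); 0 merchants + 1 bandit across (cable car back at the start); 0 merchants + 2 bandits across (cable car there); 0 merchants + 2 bandits across (cable car back at the start); 0 merchants + 3 bandits across (cable car there); 0 merchants + 3 bandits across (cable car back at the start); 0 merchants + 4 bandits across (cable car there); 1 merchant + 1 bandit across (cable car there); 1 merchant + 1 bandit across (cable car back at the start); 2 merchants + 2 bandits across (cable car there). So no valid plan exists.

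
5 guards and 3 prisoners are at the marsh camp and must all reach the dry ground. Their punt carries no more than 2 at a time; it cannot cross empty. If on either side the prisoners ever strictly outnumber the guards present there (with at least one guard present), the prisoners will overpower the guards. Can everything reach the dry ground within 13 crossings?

Yes

Yes — this plan uses 13 crossings (≤ 13):
1. 2 prisoners → the dry ground.  (the marsh camp: 5G 1P; the dry ground: 0G 2P)
2. 1 prisoner ← the marsh camp.  (the marsh camp: 5G 2P; the dry ground: 0G 1P)
3. 2 prisoners → the dry ground.  (the marsh camp: 5G 0P; the dry ground: 0G 3P)
4. 1 prisoner ← the marsh camp.  (the marsh camp: 5G 1P; the dry ground: 0G 2P)
5. 2 guards → the dry ground.  (the marsh camp: 3G 1P; the dry ground: 2G 2P)
6. 1 prisoner ← the marsh camp.  (the marsh camp: 3G 2P; the dry ground: 2G 1P)
7. 1 guard and 1 prisoner → the dry ground.  (the marsh camp: 2G 1P; the dry ground: 3G 2P)
8. 1 prisoner ← the marsh camp.  (the marsh camp: 2G 2P; the dry ground: 3G 1P)
9. 2 prisoners → the dry ground.  (the marsh camp: 2G 0P; the dry ground: 3G 3P)
10. 1 prisoner ← the marsh camp.  (the marsh camp: 2G 1P; the dry ground: 3G 2P)
11. 1 guard and 1 prisoner → the dry ground.  (the marsh camp: 1G 0P; the dry ground: 4G 3P)
12. 1 prisoner ← the marsh camp.  (the marsh camp: 1G 1P; the dry ground: 4G 2P)
13. 1 guard and 1 prisoner → the dry ground.  (the marsh camp: 0G 0P; the dry ground: 5G 3P)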